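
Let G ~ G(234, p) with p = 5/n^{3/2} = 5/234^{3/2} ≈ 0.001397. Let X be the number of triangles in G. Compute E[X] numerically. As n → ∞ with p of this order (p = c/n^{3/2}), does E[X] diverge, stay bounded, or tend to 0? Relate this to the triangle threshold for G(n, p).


Number of potential triangles: C(234, 3) = 2108184.
Each occurs with probability p³ ≈ (0.001397)³ ≈ 2.725453e-09.
By linearity: E[X] = C(234, 3)·p³ ≈ 2108184 · 2.725453e-09 ≈ 0.0057.
Since α = 3/2 > 1, p = c/n^{3/2} = o(1/n) is below the triangle threshold p ~ 1/n. Asymptotically E[X] ~ (c³/6)·n^{3(1−α)} = (5³/6)·n^{-1.5} → 0, so by Markov's inequality G has no triangles w.h.p.

E[X] ≈ 0.0057; in regime p = Θ(1/n^{3/2}) E[X] tends to 0 (below the triangle threshold p ~ 1/n).


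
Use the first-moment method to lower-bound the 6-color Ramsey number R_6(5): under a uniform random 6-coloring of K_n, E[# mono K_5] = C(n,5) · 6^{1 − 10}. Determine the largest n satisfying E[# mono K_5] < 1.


We need C(n, 5) · 6^{1 − 10} < 1, i.e. C(n, 5) < 6^{10 − 1} = 10077696.
Check values of n near the boundary:
  n = 63: C(63, 5) = 7028847; 7028847 < 10077696? YES
  n = 64: C(64, 5) = 7624512; 7624512 < 10077696? YES
  n = 65: C(65, 5) = 8259888; 8259888 < 10077696? YES
  n = 66: C(66, 5) = 8936928; 8936928 < 10077696? YES
  n = 67: C(67, 5) = 9657648; 9657648 < 10077696? YES
  n = 68: C(68, 5) = 10424128; 10424128 < 10077696? NO
  n = 69: C(69, 5) = 11238513; 11238513 < 10077696? NO
  n = 70: C(70, 5) = 12103014; 12103014 < 10077696? NO
The largest n with C(n, 5) < 10077696 is n = 67 (where E[X] = 67067/69984 ≈ 0.9583190). Hence R_6(5) > 67, i.e. R_6(5) ≥ 68.

Largest n = 67; hence R_6(5) > 67.


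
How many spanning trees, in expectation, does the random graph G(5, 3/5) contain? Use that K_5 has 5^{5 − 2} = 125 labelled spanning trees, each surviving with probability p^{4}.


K_5 has 5^{5 − 2} = 125 labelled spanning trees.
For each such spanning tree H, let X_H = 1 if all 4 edges of H are present in G. Then P[X_H = 1] = p^{4} = (3/5)^{4} = 81/625.
By linearity: E[X] = Σ_H E[X_H] = 125 · p^{4} = 125 · 81/625 = 81/5.
Numerically: E[X] ≈ 16.2.

E[X] = 125 · (3/5)^{4} = 81/5 ≈ 16.2.


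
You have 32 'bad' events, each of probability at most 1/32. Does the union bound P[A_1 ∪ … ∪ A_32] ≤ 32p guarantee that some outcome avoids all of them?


Union bound: P[∪_{i=1}^{32} A_i] ≤ Σ_i P[A_i] ≤ 32·p = 32·(1/32) = 1.
Numerically: 1 ≈ 1.00000.
Is 1 < 1? NO.
Since the bound 1 is ≥ 1, the union bound is uninformative here; it does NOT by itself certify existence.

32·p = 1 ≈ 1.00000; existence NOT certified by the union bound.


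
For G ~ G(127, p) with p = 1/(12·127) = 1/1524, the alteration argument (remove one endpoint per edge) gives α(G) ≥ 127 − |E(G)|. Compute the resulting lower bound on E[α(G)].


E[|E(G)|] = C(127, 2)·p = 8001 · (1/1524) = 21/4.
E[α(G)] ≥ n − E[|E(G)|] = 127 − 21/4 = 487/4.
Numerically: ≈ 121.750000.
(This is only a lower bound; the true E[α(G)] may be larger.)

E[α(G)] ≥ 487/4 ≈ 121.750000.


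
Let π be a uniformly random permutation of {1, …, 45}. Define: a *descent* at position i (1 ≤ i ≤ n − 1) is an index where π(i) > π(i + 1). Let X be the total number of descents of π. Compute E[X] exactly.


Write X = Σ X_I over i = 1, …, 44, with X_I the indicator of one descent.
There are 44 indicators.
For each fixed i, the pair (π(i), π(i+1)) is a uniformly random ordered pair of distinct values from {1, …, 45}; by symmetry P[π(i) > π(i+1)] = 1/2.
By linearity: E[X] = 44 · (1/2) = (45 − 1) · (1/2) = 22 ≈ 22.0000.

E[X] = 22 = 22.0000.


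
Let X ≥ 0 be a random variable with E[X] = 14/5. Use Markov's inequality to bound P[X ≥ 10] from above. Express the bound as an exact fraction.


μ = E[X] = 14/5, a = 10.
Markov: P[X ≥ 10] ≤ μ/a = (14/5)/10 = 7/25.
Numerically: ≈ 0.2800.
(Since a = 10 > μ = 2.8000, the bound 7/25 is < 1 and informative.)

P[X ≥ 10] ≤ 7/25 ≈ 0.2800.


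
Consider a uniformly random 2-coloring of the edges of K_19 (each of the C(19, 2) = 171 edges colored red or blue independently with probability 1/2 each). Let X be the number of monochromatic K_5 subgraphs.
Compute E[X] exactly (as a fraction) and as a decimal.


Let X = Σ_S X_S over the C(19, 5) = 11628 subsets S of size 5, where X_S = 1 if the K_5 on S is monochromatic.
For a fixed S, the K_5 on S has C(5, 2) = 10 edges. P[all 10 edges red] = (1/2)^10, and likewise for blue, so P[monochromatic] = 2·(1/2)^10 = 2^{1 − 10} = 1/512.
By linearity: E[X] = C(19, 5) · 2^{1 − 10} = 11628 · 1/512 = 2907/128.
Numerically: E[X] ≈ 22.7109.

E[X] = C(19,5)·2^(1−C(5,2)) = 2907/128 ≈ 22.7109.


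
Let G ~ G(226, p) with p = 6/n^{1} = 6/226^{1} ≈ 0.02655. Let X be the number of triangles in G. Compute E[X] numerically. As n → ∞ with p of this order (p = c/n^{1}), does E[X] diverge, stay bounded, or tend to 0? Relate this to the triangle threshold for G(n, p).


Number of potential triangles: C(226, 3) = 1898400.
Each occurs with probability p³ ≈ (0.02655)³ ≈ 1.871235e-05.
By linearity: E[X] = C(226, 3)·p³ ≈ 1898400 · 1.871235e-05 ≈ 35.5235.
Here α = 1, so p = 6/n is exactly at the triangle threshold p ~ 1/n. Asymptotically E[X] → c³/6 = 6³/6 = 36 ≈ 36.0000, a bounded constant. In this regime the triangle count is asymptotically Poisson(c³/6).

E[X] ≈ 35.5235; in regime p = Θ(1/n^{1}) E[X] stays bounded (at the triangle threshold p ~ 1/n).


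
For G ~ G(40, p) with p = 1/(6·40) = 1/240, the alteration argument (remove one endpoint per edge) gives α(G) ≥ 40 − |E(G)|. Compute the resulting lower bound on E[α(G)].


E[|E(G)|] = C(40, 2)·p = 780 · (1/240) = 13/4.
E[α(G)] ≥ n − E[|E(G)|] = 40 − 13/4 = 147/4.
Numerically: ≈ 36.750.
(This is only a lower bound; the true E[α(G)] may be larger.)

E[α(G)] ≥ 147/4 ≈ 36.750.


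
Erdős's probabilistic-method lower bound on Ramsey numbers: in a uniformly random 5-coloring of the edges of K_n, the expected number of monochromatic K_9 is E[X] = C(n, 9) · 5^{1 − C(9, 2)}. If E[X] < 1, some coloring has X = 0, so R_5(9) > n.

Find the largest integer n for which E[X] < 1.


We need C(n, 9) · 5^{1 − 36} < 1, i.e. C(n, 9) < 5^{36 − 1} = 2910383045673370361328125.
Check values of n near the boundary:
  n = 2167: C(2167, 9) = 2855899084841489792706810; 2855899084841489792706810 < 2910383045673370361328125? YES
  n = 2168: C(2168, 9) = 2867804175977929537095120; 2867804175977929537095120 < 2910383045673370361328125? YES
  n = 2169: C(2169, 9) = 2879753360044504243499683; 2879753360044504243499683 < 2910383045673370361328125? YES
  n = 2170: C(2170, 9) = 2891746779868845075610510; 2891746779868845075610510 < 2910383045673370361328125? YES
  n = 2171: C(2171, 9) = 2903784578674959601827205; 2903784578674959601827205 < 2910383045673370361328125? YES
  n = 2172: C(2172, 9) = 2915866900084148060642020; 2915866900084148060642020 < 2910383045673370361328125? NO
  n = 2173: C(2173, 9) = 2927993888115921319674265; 2927993888115921319674265 < 2910383045673370361328125? NO
The largest n with C(n, 9) < 2910383045673370361328125 is n = 2171 (where E[X] = 580756915734991920365441/582076609134674072265625 ≈ 0.99773). Hence R_5(9) > 2171, i.e. R_5(9) ≥ 2172.

Largest n = 2171; hence R_5(9) > 2171.


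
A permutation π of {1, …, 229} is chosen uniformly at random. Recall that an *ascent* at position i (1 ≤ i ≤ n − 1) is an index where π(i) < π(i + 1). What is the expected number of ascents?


Write X = Σ X_I over i = 1, …, 228, with X_I the indicator of one ascent.
There are 228 indicators.
For each fixed i, the pair (π(i), π(i+1)) is a uniformly random ordered pair of distinct values from {1, …, 229}; by symmetry P[π(i) < π(i+1)] = 1/2.
By linearity: E[X] = 228 · (1/2) = (229 − 1) · (1/2) = 114 ≈ 114.0000.

E[X] = 114 = 114.0000.


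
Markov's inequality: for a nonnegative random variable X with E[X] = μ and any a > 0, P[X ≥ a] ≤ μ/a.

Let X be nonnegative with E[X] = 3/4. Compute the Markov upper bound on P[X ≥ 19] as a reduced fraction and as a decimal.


μ = E[X] = 3/4, a = 19.
Markov: P[X ≥ 19] ≤ μ/a = (3/4)/19 = 3/76.
Numerically: ≈ 0.039.
(Since a = 19 > μ = 0.750, the bound 3/76 is < 1 and informative.)

P[X ≥ 19] ≤ 3/76 ≈ 0.039.


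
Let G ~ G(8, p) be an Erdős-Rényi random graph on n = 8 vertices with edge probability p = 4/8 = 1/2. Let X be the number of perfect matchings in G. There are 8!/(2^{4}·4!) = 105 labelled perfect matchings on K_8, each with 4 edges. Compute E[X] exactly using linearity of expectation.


K_8 has 8!/(2^{4}·4!) = 105 labelled perfect matchings.
For each such perfect matching H, let X_H = 1 if all 4 edges of H are present in G. Then P[X_H = 1] = p^{4} = (1/2)^{4} = 1/16.
By linearity of expectation: E[X] = Σ_H E[X_H] = 105 · p^{4} = 105 · 1/16 = 105/16.
Numerically: E[X] ≈ 6.5625.

E[X] = 105 · (1/2)^{4} = 105/16 ≈ 6.5625.


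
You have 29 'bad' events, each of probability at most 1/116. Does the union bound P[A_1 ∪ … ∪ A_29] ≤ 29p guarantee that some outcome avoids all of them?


Union bound: P[∪_{i=1}^{29} A_i] ≤ Σ_i P[A_i] ≤ 29·p = 29·(1/116) = 1/4.
Numerically: 1/4 ≈ 0.2500000.
Is 1/4 < 1? YES.
Since P[∪ A_i] ≤ 1/4 < 1, the complement has P[∩ A_i^c] ≥ 1 − 1/4 = 3/4 > 0, so some outcome avoids every A_i.

29·p = 1/4 ≈ 0.2500000; existence CERTIFIED by the union bound.


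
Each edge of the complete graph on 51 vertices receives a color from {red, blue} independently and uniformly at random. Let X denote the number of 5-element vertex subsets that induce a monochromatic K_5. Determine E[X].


Let X = Σ_S X_S over the C(51, 5) = 2349060 subsets S of size 5, where X_S = 1 if the K_5 on S is monochromatic.
For a fixed S, the K_5 on S has C(5, 2) = 10 edges. P[all 10 edges red] = (1/2)^10, and likewise for blue, so P[monochromatic] = 2·(1/2)^10 = 2^{1 − 10} = 1/512.
By linearity: E[X] = C(51, 5) · 2^{1 − 10} = 2349060 · 1/512 = 587265/128.
Numerically: E[X] ≈ 4588.007812.

E[X] = C(51,5)·2^(1−C(5,2)) = 587265/128 ≈ 4588.007812.


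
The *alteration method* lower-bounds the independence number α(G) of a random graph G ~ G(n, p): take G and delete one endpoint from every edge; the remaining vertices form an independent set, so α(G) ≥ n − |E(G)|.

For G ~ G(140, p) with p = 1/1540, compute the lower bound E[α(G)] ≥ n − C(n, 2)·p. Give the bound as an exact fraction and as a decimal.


E[|E(G)|] = C(140, 2)·p = 9730 · (1/1540) = 139/22.
E[α(G)] ≥ n − E[|E(G)|] = 140 − 139/22 = 2941/22.
Numerically: ≈ 133.6818.
(This is only a lower bound; the true E[α(G)] may be larger.)

E[α(G)] ≥ 2941/22 ≈ 133.6818.


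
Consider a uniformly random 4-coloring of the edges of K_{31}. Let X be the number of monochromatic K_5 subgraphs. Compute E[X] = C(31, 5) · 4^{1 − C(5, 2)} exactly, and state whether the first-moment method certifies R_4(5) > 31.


E[X] = C(31, 5) · 4^{1 − 10} = 169911 · 4^{−9} = 169911/262144.
As a reduced fraction: E[X] = 169911/262144 ≈ 0.6482.
Is E[X] < 1? YES.
Since E[X] < 1, there exists a 4-coloring of K_{31} with no monochromatic K_5; hence R_4(5) > 31.

E[X] = 169911/262144 ≈ 0.6482; E[X] < 1, so R_4(5) > 31.


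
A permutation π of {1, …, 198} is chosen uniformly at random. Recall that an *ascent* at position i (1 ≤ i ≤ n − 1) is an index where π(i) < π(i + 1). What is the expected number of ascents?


Write X = Σ X_I over i = 1, …, 197, with X_I the indicator of one ascent.
There are 197 indicators.
For each fixed i, the pair (π(i), π(i+1)) is a uniformly random ordered pair of distinct values from {1, …, 198}; by symmetry P[π(i) < π(i+1)] = 1/2.
By linearity: E[X] = 197 · (1/2) = (198 − 1) · (1/2) = 197/2 ≈ 98.500.

E[X] = 197/2 = 98.500.


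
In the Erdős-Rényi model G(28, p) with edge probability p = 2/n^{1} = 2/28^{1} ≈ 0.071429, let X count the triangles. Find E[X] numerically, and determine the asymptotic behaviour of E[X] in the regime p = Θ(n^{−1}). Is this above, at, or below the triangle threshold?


Number of potential triangles: C(28, 3) = 3276.
Each occurs with probability p³ ≈ (0.071429)³ ≈ 3.6443149e-04.
By linearity: E[X] = C(28, 3)·p³ ≈ 3276 · 3.6443149e-04 ≈ 1.19388.
Here α = 1, so p = 2/n is exactly at the triangle threshold p ~ 1/n. Asymptotically E[X] → c³/6 = 2³/6 = 4/3 ≈ 1.33333, a bounded constant. In this regime the triangle count is asymptotically Poisson(c³/6).

E[X] ≈ 1.19388; in regime p = Θ(1/n^{1}) E[X] stays bounded (at the triangle threshold p ~ 1/n).


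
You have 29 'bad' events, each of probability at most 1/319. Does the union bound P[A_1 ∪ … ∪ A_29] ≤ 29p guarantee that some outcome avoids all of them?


Union bound: P[∪_{i=1}^{29} A_i] ≤ Σ_i P[A_i] ≤ 29·p = 29·(1/319) = 1/11.
Numerically: 1/11 ≈ 0.0909.
Is 1/11 < 1? YES.
Since P[∪ A_i] ≤ 1/11 < 1, the complement has P[∩ A_i^c] ≥ 1 − 1/11 = 10/11 > 0, so some outcome avoids every A_i.

29·p = 1/11 ≈ 0.0909; existence CERTIFIED by the union bound.


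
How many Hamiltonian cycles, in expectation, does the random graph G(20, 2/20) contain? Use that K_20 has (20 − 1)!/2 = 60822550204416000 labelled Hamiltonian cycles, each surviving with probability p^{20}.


K_20 has (20 − 1)!/2 = 60822550204416000 labelled Hamiltonian cycles.
For each such Hamiltonian cycle H, let X_H = 1 if all 20 edges of H are present in G. Then P[X_H = 1] = p^{20} = (1/10)^{20} = 1/100000000000000000000.
By linearity of expectation: E[X] = Σ_H E[X_H] = 60822550204416000 · p^{20} = 60822550204416000 · 1/100000000000000000000 = 14849255421/24414062500000.
Numerically: E[X] ≈ 0.000608.

E[X] = 60822550204416000 · (1/10)^{20} = 14849255421/24414062500000 ≈ 0.000608.


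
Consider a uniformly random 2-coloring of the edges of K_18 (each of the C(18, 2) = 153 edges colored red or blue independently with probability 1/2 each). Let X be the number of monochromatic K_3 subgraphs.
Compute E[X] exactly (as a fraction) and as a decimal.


Let X = Σ_S X_S over the C(18, 3) = 816 subsets S of size 3, where X_S = 1 if the K_3 on S is monochromatic.
For a fixed S, the K_3 on S has C(3, 2) = 3 edges. P[all 3 edges red] = (1/2)^3, and likewise for blue, so P[monochromatic] = 2·(1/2)^3 = 2^{1 − 3} = 1/4.
Summing: E[X] = C(18, 3) · 2^{1 − 3} = 816 · 1/4 = 204.
Numerically: E[X] ≈ 204.000000.

E[X] = C(18,3)·2^(1−C(3,2)) = 204 ≈ 204.000000.


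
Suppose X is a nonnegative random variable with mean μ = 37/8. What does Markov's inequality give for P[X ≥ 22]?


μ = E[X] = 37/8, a = 22.
Markov: P[X ≥ 22] ≤ μ/a = (37/8)/22 = 37/176.
Numerically: ≈ 0.210.
(Since a = 22 > μ = 4.625, the bound 37/176 is < 1 and informative.)

P[X ≥ 22] ≤ 37/176 ≈ 0.210.


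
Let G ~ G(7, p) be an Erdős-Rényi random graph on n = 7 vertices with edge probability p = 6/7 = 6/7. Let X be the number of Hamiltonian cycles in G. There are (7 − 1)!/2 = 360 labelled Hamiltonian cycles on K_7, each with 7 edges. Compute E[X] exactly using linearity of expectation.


K_7 has (7 − 1)!/2 = 360 labelled Hamiltonian cycles.
For each such Hamiltonian cycle H, let X_H = 1 if all 7 edges of H are present in G. Then P[X_H = 1] = p^{7} = (6/7)^{7} = 279936/823543.
Summing the indicators: E[X] = Σ_H E[X_H] = 360 · p^{7} = 360 · 279936/823543 = 100776960/823543.
Numerically: E[X] ≈ 122.37.

E[X] = 360 · (6/7)^{7} = 100776960/823543 ≈ 122.37.


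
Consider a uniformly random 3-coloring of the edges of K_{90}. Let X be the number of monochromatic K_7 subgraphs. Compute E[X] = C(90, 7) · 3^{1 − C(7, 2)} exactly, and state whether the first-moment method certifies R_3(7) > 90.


E[X] = C(90, 7) · 3^{1 − 21} = 7471375560 · 3^{−20} = 7471375560/3486784401.
As a reduced fraction: E[X] = 830152840/387420489 ≈ 2.143.
Is E[X] < 1? NO.
Since E[X] ≥ 1, the first-moment bound is inconclusive at n = 90; it does NOT by itself certify R_3(7) > 90.

E[X] = 830152840/387420489 ≈ 2.143; E[X] ≥ 1; first-moment method inconclusive here.


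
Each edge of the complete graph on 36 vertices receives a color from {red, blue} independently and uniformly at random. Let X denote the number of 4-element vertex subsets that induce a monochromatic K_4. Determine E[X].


Let X = Σ_S X_S over the C(36, 4) = 58905 subsets S of size 4, where X_S = 1 if the K_4 on S is monochromatic.
For a fixed S, the K_4 on S has C(4, 2) = 6 edges. P[all 6 edges red] = (1/2)^6, and likewise for blue, so P[monochromatic] = 2·(1/2)^6 = 2^{1 − 6} = 1/32.
By linearity of expectation: E[X] = C(36, 4) · 2^{1 − 6} = 58905 · 1/32 = 58905/32.
Numerically: E[X] ≈ 1840.7812.

E[X] = C(36,4)·2^(1−C(4,2)) = 58905/32 ≈ 1840.7812.


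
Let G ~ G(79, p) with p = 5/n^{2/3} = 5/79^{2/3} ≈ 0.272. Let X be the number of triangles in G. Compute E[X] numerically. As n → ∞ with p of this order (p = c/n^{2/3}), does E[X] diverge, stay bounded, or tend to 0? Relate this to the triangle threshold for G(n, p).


Number of potential triangles: C(79, 3) = 79079.
Each occurs with probability p³ ≈ (0.272)³ ≈ 2.00288e-02.
By linearity: E[X] = C(79, 3)·p³ ≈ 79079 · 2.00288e-02 ≈ 1583.861.
Since α = 2/3 < 1, p = c/n^{2/3} ≫ 1/n is above the triangle threshold p ~ 1/n. Asymptotically E[X] ~ (c³/6)·n^{3(1−α)} = (5³/6)·n^{1} → ∞; triangles are abundant w.h.p.

E[X] ≈ 1583.861; in regime p = Θ(1/n^{2/3}) E[X] diverges (above the triangle threshold p ~ 1/n).


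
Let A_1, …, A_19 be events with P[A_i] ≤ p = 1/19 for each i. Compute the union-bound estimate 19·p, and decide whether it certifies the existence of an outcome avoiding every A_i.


Union bound: P[∪_{i=1}^{19} A_i] ≤ Σ_i P[A_i] ≤ 19·p = 19·(1/19) = 1.
Numerically: 1 ≈ 1.000000.
Is 1 < 1? NO.
Since the bound 1 is ≥ 1, the union bound is uninformative here; it does NOT by itself certify existence.

19·p = 1 ≈ 1.000000; existence NOT certified by the union bound.


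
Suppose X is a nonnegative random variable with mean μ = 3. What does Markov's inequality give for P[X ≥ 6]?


μ = E[X] = 3, a = 6.
Markov: P[X ≥ 6] ≤ μ/a = (3)/6 = 1/2.
Numerically: ≈ 0.5000.
(Since a = 6 > μ = 3.0000, the bound 1/2 is < 1 and informative.)

P[X ≥ 6] ≤ 1/2 ≈ 0.5000.


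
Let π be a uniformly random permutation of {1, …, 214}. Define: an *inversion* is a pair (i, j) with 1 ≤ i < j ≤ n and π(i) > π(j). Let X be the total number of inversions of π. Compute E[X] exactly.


Write X = Σ X_I over the C(214, 2) = 22791 pairs i < j, with X_I the indicator of one inversion.
There are 22791 indicators.
For each fixed pair i < j, the values π(i) and π(j) are two distinct elements of {1, …, 214} in uniformly random order; by symmetry P[π(i) > π(j)] = 1/2.
By linearity: E[X] = 22791 · (1/2) = C(214, 2) · (1/2) = 22791/2 = 22791/2 ≈ 11395.500.

E[X] = 22791/2 = 11395.500.


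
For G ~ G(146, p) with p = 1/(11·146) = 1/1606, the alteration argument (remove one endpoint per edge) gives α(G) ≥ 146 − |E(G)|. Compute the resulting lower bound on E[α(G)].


E[|E(G)|] = C(146, 2)·p = 10585 · (1/1606) = 145/22.
E[α(G)] ≥ n − E[|E(G)|] = 146 − 145/22 = 3067/22.
Numerically: ≈ 139.40909.
(This is only a lower bound; the true E[α(G)] may be larger.)

E[α(G)] ≥ 3067/22 ≈ 139.40909.


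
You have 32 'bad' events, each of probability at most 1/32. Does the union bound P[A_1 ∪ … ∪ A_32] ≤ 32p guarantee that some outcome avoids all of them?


Union bound: P[∪_{i=1}^{32} A_i] ≤ Σ_i P[A_i] ≤ 32·p = 32·(1/32) = 1.
Numerically: 1 ≈ 1.0000.
Is 1 < 1? NO.
Since the bound 1 is ≥ 1, the union bound is uninformative here; it does NOT by itself certify existence.

32·p = 1 ≈ 1.0000; existence NOT certified by the union bound.


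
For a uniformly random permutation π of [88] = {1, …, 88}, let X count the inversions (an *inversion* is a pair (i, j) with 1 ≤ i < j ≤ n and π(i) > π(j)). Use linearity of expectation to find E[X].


Write X = Σ X_I over the C(88, 2) = 3828 pairs i < j, with X_I the indicator of one inversion.
There are 3828 indicators.
For each fixed pair i < j, the values π(i) and π(j) are two distinct elements of {1, …, 88} in uniformly random order; by symmetry P[π(i) > π(j)] = 1/2.
By linearity: E[X] = 3828 · (1/2) = C(88, 2) · (1/2) = 3828/2 = 1914 ≈ 1914.00000.

E[X] = 1914 = 1914.00000.


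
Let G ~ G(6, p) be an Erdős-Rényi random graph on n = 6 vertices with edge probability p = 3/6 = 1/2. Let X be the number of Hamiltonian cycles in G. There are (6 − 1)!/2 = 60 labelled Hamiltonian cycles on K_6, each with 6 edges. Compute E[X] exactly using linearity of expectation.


K_6 has (6 − 1)!/2 = 60 labelled Hamiltonian cycles.
For each such Hamiltonian cycle H, let X_H = 1 if all 6 edges of H are present in G. Then P[X_H = 1] = p^{6} = (1/2)^{6} = 1/64.
Summing the indicators: E[X] = Σ_H E[X_H] = 60 · p^{6} = 60 · 1/64 = 15/16.
Numerically: E[X] ≈ 0.9375.

E[X] = 60 · (1/2)^{6} = 15/16 ≈ 0.9375.


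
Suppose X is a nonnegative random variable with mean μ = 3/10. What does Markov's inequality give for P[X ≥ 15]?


μ = E[X] = 3/10, a = 15.
Markov: P[X ≥ 15] ≤ μ/a = (3/10)/15 = 1/50.
Numerically: ≈ 0.020.
(Since a = 15 > μ = 0.300, the bound 1/50 is < 1 and informative.)

P[X ≥ 15] ≤ 1/50 ≈ 0.020.


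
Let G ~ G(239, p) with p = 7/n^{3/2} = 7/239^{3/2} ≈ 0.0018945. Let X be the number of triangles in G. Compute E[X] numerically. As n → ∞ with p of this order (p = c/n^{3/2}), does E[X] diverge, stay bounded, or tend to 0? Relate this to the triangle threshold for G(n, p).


Number of potential triangles: C(239, 3) = 2246839.
Each occurs with probability p³ ≈ (0.0018945)³ ≈ 6.7999163e-09.
By linearity: E[X] = C(239, 3)·p³ ≈ 2246839 · 6.7999163e-09 ≈ 0.01528.
Since α = 3/2 > 1, p = c/n^{3/2} = o(1/n) is below the triangle threshold p ~ 1/n. Asymptotically E[X] ~ (c³/6)·n^{3(1−α)} = (7³/6)·n^{-1.5} → 0, so by Markov's inequality G has no triangles w.h.p.

E[X] ≈ 0.01528; in regime p = Θ(1/n^{3/2}) E[X] tends to 0 (below the triangle threshold p ~ 1/n).


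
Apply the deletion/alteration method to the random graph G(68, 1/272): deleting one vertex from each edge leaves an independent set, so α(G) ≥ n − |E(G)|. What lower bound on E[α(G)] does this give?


E[|E(G)|] = C(68, 2)·p = 2278 · (1/272) = 67/8.
E[α(G)] ≥ n − E[|E(G)|] = 68 − 67/8 = 477/8.
Numerically: ≈ 59.625000.
(This is only a lower bound; the true E[α(G)] may be larger.)

E[α(G)] ≥ 477/8 ≈ 59.625000.


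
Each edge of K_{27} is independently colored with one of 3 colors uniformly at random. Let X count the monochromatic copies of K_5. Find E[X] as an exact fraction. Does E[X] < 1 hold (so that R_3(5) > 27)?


E[X] = C(27, 5) · 3^{1 − 10} = 80730 · 3^{−9} = 80730/19683.
As a reduced fraction: E[X] = 2990/729 ≈ 4.1015.
Is E[X] < 1? NO.
Since E[X] ≥ 1, the first-moment bound is inconclusive at n = 27; it does NOT by itself certify R_3(5) > 27.

E[X] = 2990/729 ≈ 4.1015; E[X] ≥ 1; first-moment method inconclusive here.


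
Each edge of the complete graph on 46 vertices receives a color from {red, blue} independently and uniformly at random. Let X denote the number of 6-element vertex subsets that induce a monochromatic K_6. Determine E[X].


Let X = Σ_S X_S over the C(46, 6) = 9366819 subsets S of size 6, where X_S = 1 if the K_6 on S is monochromatic.
For a fixed S, the K_6 on S has C(6, 2) = 15 edges. P[all 15 edges red] = (1/2)^15, and likewise for blue, so P[monochromatic] = 2·(1/2)^15 = 2^{1 − 15} = 1/16384.
By linearity: E[X] = C(46, 6) · 2^{1 − 15} = 9366819 · 1/16384 = 9366819/16384.
Numerically: E[X] ≈ 571.70526.

E[X] = C(46,6)·2^(1−C(6,2)) = 9366819/16384 ≈ 571.70526.


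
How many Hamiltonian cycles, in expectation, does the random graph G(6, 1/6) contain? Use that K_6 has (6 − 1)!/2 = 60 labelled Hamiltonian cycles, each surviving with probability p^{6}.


K_6 has (6 − 1)!/2 = 60 labelled Hamiltonian cycles.
For each such Hamiltonian cycle H, let X_H = 1 if all 6 edges of H are present in G. Then P[X_H = 1] = p^{6} = (1/6)^{6} = 1/46656.
By linearity of expectation: E[X] = Σ_H E[X_H] = 60 · p^{6} = 60 · 1/46656 = 5/3888.
Numerically: E[X] ≈ 0.00128601.

E[X] = 60 · (1/6)^{6} = 5/3888 ≈ 0.00128601.


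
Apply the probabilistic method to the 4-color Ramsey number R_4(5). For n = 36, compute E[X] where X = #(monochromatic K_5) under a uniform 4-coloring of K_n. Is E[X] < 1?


E[X] = C(36, 5) · 4^{1 − 10} = 376992 · 4^{−9} = 376992/262144.
As a reduced fraction: E[X] = 11781/8192 ≈ 1.4381104.
Is E[X] < 1? NO.
Since E[X] ≥ 1, the first-moment bound is inconclusive at n = 36; it does NOT by itself certify R_4(5) > 36.

E[X] = 11781/8192 ≈ 1.4381104; E[X] ≥ 1; first-moment method inconclusive here.


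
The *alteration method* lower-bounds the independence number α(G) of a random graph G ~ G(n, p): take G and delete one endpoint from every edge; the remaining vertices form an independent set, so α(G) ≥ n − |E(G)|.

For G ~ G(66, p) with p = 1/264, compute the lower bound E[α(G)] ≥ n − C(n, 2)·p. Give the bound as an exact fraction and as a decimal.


E[|E(G)|] = C(66, 2)·p = 2145 · (1/264) = 65/8.
E[α(G)] ≥ n − E[|E(G)|] = 66 − 65/8 = 463/8.
Numerically: ≈ 57.875.
(This is only a lower bound; the true E[α(G)] may be larger.)

E[α(G)] ≥ 463/8 ≈ 57.875.


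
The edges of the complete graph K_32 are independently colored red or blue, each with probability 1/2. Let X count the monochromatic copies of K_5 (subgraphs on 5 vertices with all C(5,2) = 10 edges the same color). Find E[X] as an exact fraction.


Let X = Σ_S X_S over the C(32, 5) = 201376 subsets S of size 5, where X_S = 1 if the K_5 on S is monochromatic.
For a fixed S, the K_5 on S has C(5, 2) = 10 edges. P[all 10 edges red] = (1/2)^10, and likewise for blue, so P[monochromatic] = 2·(1/2)^10 = 2^{1 − 10} = 1/512.
By linearity: E[X] = C(32, 5) · 2^{1 − 10} = 201376 · 1/512 = 6293/16.
Numerically: E[X] ≈ 393.312500.

E[X] = C(32,5)·2^(1−C(5,2)) = 6293/16 ≈ 393.312500.


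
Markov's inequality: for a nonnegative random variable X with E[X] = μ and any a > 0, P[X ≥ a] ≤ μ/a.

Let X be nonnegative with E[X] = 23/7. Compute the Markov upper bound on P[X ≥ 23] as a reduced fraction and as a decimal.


μ = E[X] = 23/7, a = 23.
Markov: P[X ≥ 23] ≤ μ/a = (23/7)/23 = 1/7.
Numerically: ≈ 0.1429.
(Since a = 23 > μ = 3.2857, the bound 1/7 is < 1 and informative.)

P[X ≥ 23] ≤ 1/7 ≈ 0.1429.


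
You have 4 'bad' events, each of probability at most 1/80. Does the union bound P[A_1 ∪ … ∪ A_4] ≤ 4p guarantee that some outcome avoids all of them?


Union bound: P[∪_{i=1}^{4} A_i] ≤ Σ_i P[A_i] ≤ 4·p = 4·(1/80) = 1/20.
Numerically: 1/20 ≈ 0.05000.
Is 1/20 < 1? YES.
Since P[∪ A_i] ≤ 1/20 < 1, the complement has P[∩ A_i^c] ≥ 1 − 1/20 = 19/20 > 0, so some outcome avoids every A_i.

4·p = 1/20 ≈ 0.05000; existence CERTIFIED by the union bound.


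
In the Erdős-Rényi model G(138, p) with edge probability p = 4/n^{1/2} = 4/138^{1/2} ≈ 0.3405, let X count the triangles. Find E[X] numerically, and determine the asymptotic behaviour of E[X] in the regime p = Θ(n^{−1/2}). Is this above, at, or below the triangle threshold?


Number of potential triangles: C(138, 3) = 428536.
Each occurs with probability p³ ≈ (0.3405)³ ≈ 3.947856e-02.
By linearity: E[X] = C(138, 3)·p³ ≈ 428536 · 3.947856e-02 ≈ 16917.9858.
Since α = 1/2 < 1, p = c/n^{1/2} ≫ 1/n is above the triangle threshold p ~ 1/n. Asymptotically E[X] ~ (c³/6)·n^{3(1−α)} = (4³/6)·n^{1.5} → ∞; triangles are abundant w.h.p.

E[X] ≈ 16917.9858; in regime p = Θ(1/n^{1/2}) E[X] diverges (above the triangle threshold p ~ 1/n).


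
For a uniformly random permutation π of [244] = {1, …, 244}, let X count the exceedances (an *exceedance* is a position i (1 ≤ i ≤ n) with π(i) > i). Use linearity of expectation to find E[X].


Write X = Σ_{i=1}^{244} X_i, where X_i = 1_{π(i) > i}.
For each fixed i, π(i) is uniform over {1, …, 244} (marginal of a uniform permutation), so P[π(i) > i] = (n − i)/n. Summing: Σ_{i=1}^{244} (n − i)/n = (0 + 1 + … + 243)/244 = 244(244 − 1)/(2·244) = (244 − 1)/2.
Hence E[X] = Σ_{i=1}^{244} (244 − i)/244 = 243/2 ≈ 121.500.

E[X] = 243/2 = 121.500.


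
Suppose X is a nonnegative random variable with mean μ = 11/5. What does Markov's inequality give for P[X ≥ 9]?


μ = E[X] = 11/5, a = 9.
Markov: P[X ≥ 9] ≤ μ/a = (11/5)/9 = 11/45.
Numerically: ≈ 0.24444.
(Since a = 9 > μ = 2.20000, the bound 11/45 is < 1 and informative.)

P[X ≥ 9] ≤ 11/45 ≈ 0.24444.


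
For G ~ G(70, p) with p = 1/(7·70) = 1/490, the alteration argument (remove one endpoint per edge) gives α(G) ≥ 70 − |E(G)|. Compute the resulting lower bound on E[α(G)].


E[|E(G)|] = C(70, 2)·p = 2415 · (1/490) = 69/14.
E[α(G)] ≥ n − E[|E(G)|] = 70 − 69/14 = 911/14.
Numerically: ≈ 65.071.
(This is only a lower bound; the true E[α(G)] may be larger.)

E[α(G)] ≥ 911/14 ≈ 65.071.


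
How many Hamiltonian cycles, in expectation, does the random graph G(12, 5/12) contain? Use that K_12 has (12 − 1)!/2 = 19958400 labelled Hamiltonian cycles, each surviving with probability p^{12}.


K_12 has (12 − 1)!/2 = 19958400 labelled Hamiltonian cycles.
For each such Hamiltonian cycle H, let X_H = 1 if all 12 edges of H are present in G. Then P[X_H = 1] = p^{12} = (5/12)^{12} = 244140625/8916100448256.
By linearity: E[X] = Σ_H E[X_H] = 19958400 · p^{12} = 19958400 · 244140625/8916100448256 = 469970703125/859963392.
Numerically: E[X] ≈ 546.501.

E[X] = 19958400 · (5/12)^{12} = 469970703125/859963392 ≈ 546.501.


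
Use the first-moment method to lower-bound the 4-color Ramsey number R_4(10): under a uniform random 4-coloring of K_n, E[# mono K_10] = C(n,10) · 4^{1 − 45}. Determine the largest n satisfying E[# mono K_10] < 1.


We need C(n, 10) · 4^{1 − 45} < 1, i.e. C(n, 10) < 4^{45 − 1} = 309485009821345068724781056.
Check values of n near the boundary:
  n = 2021: C(2021, 10) = 306347841644770462864800616; 306347841644770462864800616 < 309485009821345068724781056? YES
  n = 2022: C(2022, 10) = 307870445231474093395937796; 307870445231474093395937796 < 309485009821345068724781056? YES
  n = 2023: C(2023, 10) = 309399856285778485315440716; 309399856285778485315440716 < 309485009821345068724781056? YES
  n = 2024: C(2024, 10) = 310936101848269937576192656; 310936101848269937576192656 < 309485009821345068724781056? NO
  n = 2025: C(2025, 10) = 312479209053472269772600560; 312479209053472269772600560 < 309485009821345068724781056? NO
The largest n with C(n, 10) < 309485009821345068724781056 is n = 2023 (where E[X] = 77349964071444621328860179/77371252455336267181195264 ≈ 0.999725). Hence R_4(10) > 2023, i.e. R_4(10) ≥ 2024.

Largest n = 2023; hence R_4(10) > 2023.


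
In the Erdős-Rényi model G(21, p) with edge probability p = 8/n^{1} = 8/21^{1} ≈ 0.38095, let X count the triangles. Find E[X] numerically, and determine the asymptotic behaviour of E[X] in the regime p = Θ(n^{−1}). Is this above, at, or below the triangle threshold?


Number of potential triangles: C(21, 3) = 1330.
Each occurs with probability p³ ≈ (0.38095)³ ≈ 5.5285606e-02.
By linearity: E[X] = C(21, 3)·p³ ≈ 1330 · 5.5285606e-02 ≈ 73.52986.
Here α = 1, so p = 8/n is exactly at the triangle threshold p ~ 1/n. Asymptotically E[X] → c³/6 = 8³/6 = 256/3 ≈ 85.33333, a bounded constant. In this regime the triangle count is asymptotically Poisson(c³/6).

E[X] ≈ 73.52986; in regime p = Θ(1/n^{1}) E[X] stays bounded (at the triangle threshold p ~ 1/n).


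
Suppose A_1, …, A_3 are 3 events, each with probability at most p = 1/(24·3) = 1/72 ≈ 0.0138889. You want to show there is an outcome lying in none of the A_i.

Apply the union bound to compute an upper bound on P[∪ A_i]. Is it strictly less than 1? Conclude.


Union bound: P[∪_{i=1}^{3} A_i] ≤ Σ_i P[A_i] ≤ 3·p = 3·(1/72) = 1/24.
Numerically: 1/24 ≈ 0.0416667.
Is 1/24 < 1? YES.
Since P[∪ A_i] ≤ 1/24 < 1, the complement has P[∩ A_i^c] ≥ 1 − 1/24 = 23/24 > 0, so some outcome avoids every A_i.

3·p = 1/24 ≈ 0.0416667; existence CERTIFIED by the union bound.


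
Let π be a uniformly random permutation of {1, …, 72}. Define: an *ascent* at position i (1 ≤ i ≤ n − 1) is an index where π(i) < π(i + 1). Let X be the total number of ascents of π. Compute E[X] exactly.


Write X = Σ X_I over i = 1, …, 71, with X_I the indicator of one ascent.
There are 71 indicators.
For each fixed i, the pair (π(i), π(i+1)) is a uniformly random ordered pair of distinct values from {1, …, 72}; by symmetry P[π(i) < π(i+1)] = 1/2.
By linearity: E[X] = 71 · (1/2) = (72 − 1) · (1/2) = 71/2 ≈ 35.5000.

E[X] = 71/2 = 35.5000.


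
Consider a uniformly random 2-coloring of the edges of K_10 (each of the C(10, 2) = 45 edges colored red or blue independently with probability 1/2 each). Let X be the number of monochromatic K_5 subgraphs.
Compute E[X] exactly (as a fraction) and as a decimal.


Let X = Σ_S X_S over the C(10, 5) = 252 subsets S of size 5, where X_S = 1 if the K_5 on S is monochromatic.
For a fixed S, the K_5 on S has C(5, 2) = 10 edges. P[all 10 edges red] = (1/2)^10, and likewise for blue, so P[monochromatic] = 2·(1/2)^10 = 2^{1 − 10} = 1/512.
Summing: E[X] = C(10, 5) · 2^{1 − 10} = 252 · 1/512 = 63/128.
Numerically: E[X] ≈ 0.492.

E[X] = C(10,5)·2^(1−C(5,2)) = 63/128 ≈ 0.492.


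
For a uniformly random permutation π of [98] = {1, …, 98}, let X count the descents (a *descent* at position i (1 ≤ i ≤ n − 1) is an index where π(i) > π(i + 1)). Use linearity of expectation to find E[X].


Write X = Σ X_I over i = 1, …, 97, with X_I the indicator of one descent.
There are 97 indicators.
For each fixed i, the pair (π(i), π(i+1)) is a uniformly random ordered pair of distinct values from {1, …, 98}; by symmetry P[π(i) > π(i+1)] = 1/2.
By linearity: E[X] = 97 · (1/2) = (98 − 1) · (1/2) = 97/2 ≈ 48.500000.

E[X] = 97/2 = 48.500000.


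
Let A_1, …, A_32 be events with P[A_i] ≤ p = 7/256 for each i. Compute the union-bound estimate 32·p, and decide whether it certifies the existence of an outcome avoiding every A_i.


Union bound: P[∪_{i=1}^{32} A_i] ≤ Σ_i P[A_i] ≤ 32·p = 32·(7/256) = 7/8.
Numerically: 7/8 ≈ 0.875.
Is 7/8 < 1? YES.
Since P[∪ A_i] ≤ 7/8 < 1, the complement has P[∩ A_i^c] ≥ 1 − 7/8 = 1/8 > 0, so some outcome avoids every A_i.

32·p = 7/8 ≈ 0.875; existence CERTIFIED by the union bound.


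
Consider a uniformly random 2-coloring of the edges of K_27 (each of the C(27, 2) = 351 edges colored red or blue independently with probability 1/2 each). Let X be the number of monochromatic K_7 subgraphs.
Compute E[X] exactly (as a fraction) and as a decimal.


Let X = Σ_S X_S over the C(27, 7) = 888030 subsets S of size 7, where X_S = 1 if the K_7 on S is monochromatic.
For a fixed S, the K_7 on S has C(7, 2) = 21 edges. P[all 21 edges red] = (1/2)^21, and likewise for blue, so P[monochromatic] = 2·(1/2)^21 = 2^{1 − 21} = 1/1048576.
By linearity: E[X] = C(27, 7) · 2^{1 − 21} = 888030 · 1/1048576 = 444015/524288.
Numerically: E[X] ≈ 0.84689.

E[X] = C(27,7)·2^(1−C(7,2)) = 444015/524288 ≈ 0.84689.


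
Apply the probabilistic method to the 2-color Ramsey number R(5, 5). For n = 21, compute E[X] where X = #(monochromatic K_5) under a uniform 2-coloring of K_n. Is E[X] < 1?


E[X] = C(21, 5) · 2^{1 − 10} = 20349 · 2^{−9} = 20349/512.
As a reduced fraction: E[X] = 20349/512 ≈ 39.7441406.
Is E[X] < 1? NO.
Since E[X] ≥ 1, the first-moment bound is inconclusive at n = 21; it does NOT by itself certify R(5, 5) > 21.

E[X] = 20349/512 ≈ 39.7441406; E[X] ≥ 1; first-moment method inconclusive here.


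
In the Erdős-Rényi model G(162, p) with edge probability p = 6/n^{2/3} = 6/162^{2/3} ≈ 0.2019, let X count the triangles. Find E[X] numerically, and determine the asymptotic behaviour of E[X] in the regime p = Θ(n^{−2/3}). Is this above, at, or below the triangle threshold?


Number of potential triangles: C(162, 3) = 695520.
Each occurs with probability p³ ≈ (0.2019)³ ≈ 8.2304527e-03.
By linearity: E[X] = C(162, 3)·p³ ≈ 695520 · 8.2304527e-03 ≈ 5724.44444.
Since α = 2/3 < 1, p = c/n^{2/3} ≫ 1/n is above the triangle threshold p ~ 1/n. Asymptotically E[X] ~ (c³/6)·n^{3(1−α)} = (6³/6)·n^{1} → ∞; triangles are abundant w.h.p.

E[X] ≈ 5724.44444; in regime p = Θ(1/n^{2/3}) E[X] diverges (above the triangle threshold p ~ 1/n).


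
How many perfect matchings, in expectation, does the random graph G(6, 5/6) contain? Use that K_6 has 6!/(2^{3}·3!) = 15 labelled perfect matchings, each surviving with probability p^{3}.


K_6 has 6!/(2^{3}·3!) = 15 labelled perfect matchings.
For each such perfect matching H, let X_H = 1 if all 3 edges of H are present in G. Then P[X_H = 1] = p^{3} = (5/6)^{3} = 125/216.
By linearity of expectation: E[X] = Σ_H E[X_H] = 15 · p^{3} = 15 · 125/216 = 625/72.
Numerically: E[X] ≈ 8.681.

E[X] = 15 · (5/6)^{3} = 625/72 ≈ 8.681.


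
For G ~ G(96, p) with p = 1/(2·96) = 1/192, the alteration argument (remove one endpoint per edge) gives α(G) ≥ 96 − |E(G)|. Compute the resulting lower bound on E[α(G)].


E[|E(G)|] = C(96, 2)·p = 4560 · (1/192) = 95/4.
E[α(G)] ≥ n − E[|E(G)|] = 96 − 95/4 = 289/4.
Numerically: ≈ 72.25000.
(This is only a lower bound; the true E[α(G)] may be larger.)

E[α(G)] ≥ 289/4 ≈ 72.25000.


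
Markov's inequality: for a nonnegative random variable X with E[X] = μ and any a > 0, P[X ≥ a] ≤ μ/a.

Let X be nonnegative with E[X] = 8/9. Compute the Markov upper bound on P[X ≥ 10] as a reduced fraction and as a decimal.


μ = E[X] = 8/9, a = 10.
Markov: P[X ≥ 10] ≤ μ/a = (8/9)/10 = 4/45.
Numerically: ≈ 0.088889.
(Since a = 10 > μ = 0.888889, the bound 4/45 is < 1 and informative.)

P[X ≥ 10] ≤ 4/45 ≈ 0.088889.


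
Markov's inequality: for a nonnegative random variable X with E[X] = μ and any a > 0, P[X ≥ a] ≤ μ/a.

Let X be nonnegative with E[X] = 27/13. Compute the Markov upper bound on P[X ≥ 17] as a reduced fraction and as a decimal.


μ = E[X] = 27/13, a = 17.
Markov: P[X ≥ 17] ≤ μ/a = (27/13)/17 = 27/221.
Numerically: ≈ 0.12217.
(Since a = 17 > μ = 2.07692, the bound 27/221 is < 1 and informative.)

P[X ≥ 17] ≤ 27/221 ≈ 0.12217.


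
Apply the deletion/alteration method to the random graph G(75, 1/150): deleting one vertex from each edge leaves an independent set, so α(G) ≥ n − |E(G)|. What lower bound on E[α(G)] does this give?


E[|E(G)|] = C(75, 2)·p = 2775 · (1/150) = 37/2.
E[α(G)] ≥ n − E[|E(G)|] = 75 − 37/2 = 113/2.
Numerically: ≈ 56.50000.
(This is only a lower bound; the true E[α(G)] may be larger.)

E[α(G)] ≥ 113/2 ≈ 56.50000.


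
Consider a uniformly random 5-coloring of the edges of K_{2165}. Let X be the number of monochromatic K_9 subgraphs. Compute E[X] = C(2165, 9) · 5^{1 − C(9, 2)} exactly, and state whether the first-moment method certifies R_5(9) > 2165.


E[X] = C(2165, 9) · 5^{1 − 36} = 2832220612024886803272630 · 5^{−35} = 2832220612024886803272630/2910383045673370361328125.
As a reduced fraction: E[X] = 566444122404977360654526/582076609134674072265625 ≈ 0.973.
Is E[X] < 1? YES.
Since E[X] < 1, there exists a 5-coloring of K_{2165} with no monochromatic K_9; hence R_5(9) > 2165.

E[X] = 566444122404977360654526/582076609134674072265625 ≈ 0.973; E[X] < 1, so R_5(9) > 2165.


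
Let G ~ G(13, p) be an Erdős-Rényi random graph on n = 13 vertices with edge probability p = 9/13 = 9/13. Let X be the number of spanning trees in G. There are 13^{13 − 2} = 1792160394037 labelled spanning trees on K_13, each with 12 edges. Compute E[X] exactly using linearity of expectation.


K_13 has 13^{13 − 2} = 1792160394037 labelled spanning trees.
For each such spanning tree H, let X_H = 1 if all 12 edges of H are present in G. Then P[X_H = 1] = p^{12} = (9/13)^{12} = 282429536481/23298085122481.
Summing the indicators: E[X] = Σ_H E[X_H] = 1792160394037 · p^{12} = 1792160394037 · 282429536481/23298085122481 = 282429536481/13.
Numerically: E[X] ≈ 2.17e+10.

E[X] = 1792160394037 · (9/13)^{12} = 282429536481/13 ≈ 2.17e+10.
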